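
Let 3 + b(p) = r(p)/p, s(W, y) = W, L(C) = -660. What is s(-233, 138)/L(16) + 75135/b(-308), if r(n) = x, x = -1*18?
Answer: -2545538617/99660 ≈ -25542.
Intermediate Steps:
x = -18
r(n) = -18
b(p) = -3 - 18/p
s(-233, 138)/L(16) + 75135/b(-308) = -233/(-660) + 75135/(-3 - 18/(-308)) = -233*(-1/660) + 75135/(-3 - 18*(-1/308)) = 233/660 + 75135/(-3 + 9/154) = 233/660 + 75135/(-453/154) = 233/660 + 75135*(-154/453) = 233/660 - 3856930/151 = -2545538617/99660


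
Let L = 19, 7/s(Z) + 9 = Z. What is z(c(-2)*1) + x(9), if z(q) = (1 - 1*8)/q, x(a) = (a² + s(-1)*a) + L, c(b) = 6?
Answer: 1388/15 ≈ 92.533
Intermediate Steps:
s(Z) = 7/(-9 + Z)
x(a) = 19 + a² - 7*a/10 (x(a) = (a² + (7/(-9 - 1))*a) + 19 = (a² + (7/(-10))*a) + 19 = (a² + (7*(-⅒))*a) + 19 = (a² - 7*a/10) + 19 = 19 + a² - 7*a/10)
z(q) = -7/q (z(q) = (1 - 8)/q = -7/q)
z(c(-2)*1) + x(9) = -7/(6*1) + (19 + 9² - 7/10*9) = -7/6 + (19 + 81 - 63/10) = -7*⅙ + 937/10 = -7/6 + 937/10 = 1388/15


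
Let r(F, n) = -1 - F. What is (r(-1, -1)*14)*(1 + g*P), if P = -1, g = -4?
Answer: 0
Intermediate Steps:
(r(-1, -1)*14)*(1 + g*P) = ((-1 - 1*(-1))*14)*(1 - 4*(-1)) = ((-1 + 1)*14)*(1 + 4) = (0*14)*5 = 0*5 = 0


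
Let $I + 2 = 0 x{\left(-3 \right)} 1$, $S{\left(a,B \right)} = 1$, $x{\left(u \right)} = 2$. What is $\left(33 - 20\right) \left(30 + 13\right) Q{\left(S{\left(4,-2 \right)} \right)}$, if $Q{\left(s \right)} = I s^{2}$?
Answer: $-1118$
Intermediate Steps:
$I = -2$ ($I = -2 + 0 \cdot 2 \cdot 1 = -2 + 0 \cdot 1 = -2 + 0 = -2$)
$Q{\left(s \right)} = - 2 s^{2}$
$\left(33 - 20\right) \left(30 + 13\right) Q{\left(S{\left(4,-2 \right)} \right)} = \left(33 - 20\right) \left(30 + 13\right) \left(- 2 \cdot 1^{2}\right) = 13 \cdot 43 \left(\left(-2\right) 1\right) = 559 \left(-2\right) = -1118$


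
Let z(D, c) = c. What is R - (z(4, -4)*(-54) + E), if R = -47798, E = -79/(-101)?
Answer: -4849493/101 ≈ -48015.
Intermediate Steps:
E = 79/101 (E = -79*(-1/101) = 79/101 ≈ 0.78218)
R - (z(4, -4)*(-54) + E) = -47798 - (-4*(-54) + 79/101) = -47798 - (216 + 79/101) = -47798 - 1*21895/101 = -47798 - 21895/101 = -4849493/101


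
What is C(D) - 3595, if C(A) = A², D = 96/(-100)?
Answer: -2246299/625 ≈ -3594.1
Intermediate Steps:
D = -24/25 (D = 96*(-1/100) = -24/25 ≈ -0.96000)
C(D) - 3595 = (-24/25)² - 3595 = 576/625 - 3595 = -2246299/625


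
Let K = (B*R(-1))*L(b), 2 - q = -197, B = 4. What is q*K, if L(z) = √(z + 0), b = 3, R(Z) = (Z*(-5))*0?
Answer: 0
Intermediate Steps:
R(Z) = 0 (R(Z) = -5*Z*0 = 0)
L(z) = √z
q = 199 (q = 2 - 1*(-197) = 2 + 197 = 199)
K = 0 (K = (4*0)*√3 = 0*√3 = 0)
q*K = 199*0 = 0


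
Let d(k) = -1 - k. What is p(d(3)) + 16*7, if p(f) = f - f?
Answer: 112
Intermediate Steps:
p(f) = 0
p(d(3)) + 16*7 = 0 + 16*7 = 0 + 112 = 112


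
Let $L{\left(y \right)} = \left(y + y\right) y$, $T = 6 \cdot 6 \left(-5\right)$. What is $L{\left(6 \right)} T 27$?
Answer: $-349920$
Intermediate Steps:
$T = -180$ ($T = 36 \left(-5\right) = -180$)
$L{\left(y \right)} = 2 y^{2}$ ($L{\left(y \right)} = 2 y y = 2 y^{2}$)
$L{\left(6 \right)} T 27 = 2 \cdot 6^{2} \left(-180\right) 27 = 2 \cdot 36 \left(-180\right) 27 = 72 \left(-180\right) 27 = \left(-12960\right) 27 = -349920$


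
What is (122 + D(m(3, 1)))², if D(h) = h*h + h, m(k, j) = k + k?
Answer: 26896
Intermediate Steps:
m(k, j) = 2*k
D(h) = h + h² (D(h) = h² + h = h + h²)
(122 + D(m(3, 1)))² = (122 + (2*3)*(1 + 2*3))² = (122 + 6*(1 + 6))² = (122 + 6*7)² = (122 + 42)² = 164² = 26896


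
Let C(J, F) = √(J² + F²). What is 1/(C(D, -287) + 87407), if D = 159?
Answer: 87407/7639875999 - 5*√4306/7639875999 ≈ 1.1398e-5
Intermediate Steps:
C(J, F) = √(F² + J²)
1/(C(D, -287) + 87407) = 1/(√((-287)² + 159²) + 87407) = 1/(√(82369 + 25281) + 87407) = 1/(√107650 + 87407) = 1/(5*√4306 + 87407) = 1/(87407 + 5*√4306)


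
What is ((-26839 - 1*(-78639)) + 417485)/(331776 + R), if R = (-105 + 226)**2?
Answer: 469285/346417 ≈ 1.3547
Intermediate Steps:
R = 14641 (R = 121**2 = 14641)
((-26839 - 1*(-78639)) + 417485)/(331776 + R) = ((-26839 - 1*(-78639)) + 417485)/(331776 + 14641) = ((-26839 + 78639) + 417485)/346417 = (51800 + 417485)*(1/346417) = 469285*(1/346417) = 469285/346417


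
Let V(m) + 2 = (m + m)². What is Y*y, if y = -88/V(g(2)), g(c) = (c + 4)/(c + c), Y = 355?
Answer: -31240/7 ≈ -4462.9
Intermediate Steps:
g(c) = (4 + c)/(2*c) (g(c) = (4 + c)/((2*c)) = (4 + c)*(1/(2*c)) = (4 + c)/(2*c))
V(m) = -2 + 4*m² (V(m) = -2 + (m + m)² = -2 + (2*m)² = -2 + 4*m²)
y = -88/7 (y = -88/(-2 + 4*((½)*(4 + 2)/2)²) = -88/(-2 + 4*((½)*(½)*6)²) = -88/(-2 + 4*(3/2)²) = -88/(-2 + 4*(9/4)) = -88/(-2 + 9) = -88/7 ≈ -12.571)
Y*y = 355*(-88/7) = -31240/7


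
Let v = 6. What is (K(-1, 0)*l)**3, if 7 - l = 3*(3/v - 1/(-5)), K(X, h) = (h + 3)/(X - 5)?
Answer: -117649/8000 ≈ -14.706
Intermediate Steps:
K(X, h) = (3 + h)/(-5 + X)
l = 49/10 (l = 7 - 3*(3/6 - 1/(-5)) = 7 - 3*(3*(1/6) - 1*(-1/5)) = 7 - 3*(1/2 + 1/5) = 7 - 3*7/10 = 7 - 1*21/10 = 7 - 21/10 = 49/10 ≈ 4.9000)
(K(-1, 0)*l)**3 = (((3 + 0)/(-5 - 1))*(49/10))**3 = ((3/(-6))*(49/10))**3 = (-1/6*3*(49/10))**3 = (-1/2*49/10)**3 = (-49/20)**3 = -117649/8000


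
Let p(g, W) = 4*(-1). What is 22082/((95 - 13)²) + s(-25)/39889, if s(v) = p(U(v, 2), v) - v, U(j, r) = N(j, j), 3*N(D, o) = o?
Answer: 440485051/134106818 ≈ 3.2846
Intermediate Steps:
N(D, o) = o/3
U(j, r) = j/3
p(g, W) = -4
s(v) = -4 - v
22082/((95 - 13)²) + s(-25)/39889 = 22082/((95 - 13)²) + (-4 - 1*(-25))/39889 = 22082/(82²) + (-4 + 25)*(1/39889) = 22082/6724 + 21*(1/39889) = 22082*(1/6724) + 21/39889 = 11041/3362 + 21/39889 = 440485051/134106818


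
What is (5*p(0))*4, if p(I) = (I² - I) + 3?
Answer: 60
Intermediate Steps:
p(I) = 3 + I² - I
(5*p(0))*4 = (5*(3 + 0² - 1*0))*4 = (5*(3 + 0 + 0))*4 = (5*3)*4 = 15*4 = 60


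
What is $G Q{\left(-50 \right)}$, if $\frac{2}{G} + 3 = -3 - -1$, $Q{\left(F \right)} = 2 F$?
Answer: $40$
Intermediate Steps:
$G = - \frac{2}{5}$ ($G = \frac{2}{-3 - 2} = \frac{2}{-5} = 2 \left(- \frac{1}{5}\right) = - \frac{2}{5} \approx -0.4$)
$G Q{\left(-50 \right)} = - \frac{2 \cdot 2 \left(-50\right)}{5} = \left(- \frac{2}{5}\right) \left(-100\right) = 40$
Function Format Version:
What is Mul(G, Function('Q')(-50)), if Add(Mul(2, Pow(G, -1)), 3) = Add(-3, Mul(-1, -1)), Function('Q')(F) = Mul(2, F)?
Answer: 40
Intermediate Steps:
G = Rational(-2, 5) (G = Mul(2, Pow(Add(-3, Add(-3, Mul(-1, -1))), -1)) = Mul(2, Pow(Add(-3, Add(-3, 1)), -1)) = Mul(2, Pow(Add(-3, -2), -1)) = Mul(2, Pow(-5, -1)) = Mul(2, Rational(-1, 5)) = Rational(-2, 5) ≈ -0.40000)
Mul(G, Function('Q')(-50)) = Mul(Rational(-2, 5), Mul(2, -50)) = Mul(Rational(-2, 5), -100) = 40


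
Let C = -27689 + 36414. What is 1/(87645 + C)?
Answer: 1/96370 ≈ 1.0377e-5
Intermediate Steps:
C = 8725
1/(87645 + C) = 1/(87645 + 8725) = 1/96370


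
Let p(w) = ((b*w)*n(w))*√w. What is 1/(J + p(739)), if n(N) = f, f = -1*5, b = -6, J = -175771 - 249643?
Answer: 212707/91124002852 + 11085*√739/91124002852 ≈ 5.6412e-6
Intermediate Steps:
J = -425414
f = -5
n(N) = -5
p(w) = 30*w^(3/2) (p(w) = (-6*w*(-5))*√w = (30*w)*√w = 30*w^(3/2))
1/(J + p(739)) = 1/(-425414 + 30*739^(3/2)) = 1/(-425414 + 30*(739*√739)) = 1/(-425414 + 22170*√739)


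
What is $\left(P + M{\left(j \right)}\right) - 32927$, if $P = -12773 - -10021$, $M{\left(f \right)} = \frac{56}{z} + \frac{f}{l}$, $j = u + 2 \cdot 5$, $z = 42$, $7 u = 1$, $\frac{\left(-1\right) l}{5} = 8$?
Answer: $- \frac{29969453}{840} \approx -35678.0$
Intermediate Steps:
$l = -40$ ($l = \left(-5\right) 8 = -40$)
$u = \frac{1}{7}$ ($u = \frac{1}{7} \cdot 1 = \frac{1}{7} \approx 0.14286$)
$j = \frac{71}{7}$ ($j = \frac{1}{7} + 2 \cdot 5 = \frac{1}{7} + 10 = \frac{71}{7} \approx 10.143$)
$M{\left(f \right)} = \frac{4}{3} - \frac{f}{40}$ ($M{\left(f \right)} = \frac{56}{42} + \frac{f}{-40} = 56 \cdot \frac{1}{42} + f \left(- \frac{1}{40}\right) = \frac{4}{3} - \frac{f}{40}$)
$P = -2752$ ($P = -12773 + 10021 = -2752$)
$\left(P + M{\left(j \right)}\right) - 32927 = \left(-2752 + \left(\frac{4}{3} - \frac{71}{280}\right)\right) - 32927 = \left(-2752 + \frac{907}{840}\right) - 32927 = - \frac{2310773}{840} - 32927 = - \frac{29969453}{840}$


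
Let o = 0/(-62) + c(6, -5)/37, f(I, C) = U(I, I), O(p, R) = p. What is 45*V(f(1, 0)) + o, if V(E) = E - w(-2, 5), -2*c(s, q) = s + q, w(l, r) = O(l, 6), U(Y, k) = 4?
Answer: 19979/74 ≈ 269.99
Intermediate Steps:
w(l, r) = l
f(I, C) = 4
c(s, q) = -q/2 - s/2 (c(s, q) = -(s + q)/2 = -(q + s)/2 = -q/2 - s/2)
V(E) = 2 + E (V(E) = E - 1*(-2) = E + 2 = 2 + E)
o = -1/74 (o = 0/(-62) + (-½*(-5) - ½*6)/37 = 0*(-1/62) + (5/2 - 3)*(1/37) = 0 - ½*1/37 = 0 - 1/74 = -1/74 ≈ -0.013514)
45*V(f(1, 0)) + o = 45*(2 + 4) - 1/74 = 45*6 - 1/74 = 270 - 1/74 = 19979/74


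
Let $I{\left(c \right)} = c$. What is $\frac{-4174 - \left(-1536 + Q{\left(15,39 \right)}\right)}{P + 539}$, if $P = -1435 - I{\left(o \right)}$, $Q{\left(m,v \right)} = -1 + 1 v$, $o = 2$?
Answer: $\frac{1338}{449} \approx 2.98$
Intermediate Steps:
$Q{\left(m,v \right)} = -1 + v$
$P = -1437$ ($P = -1435 - 2 = -1437$)
$\frac{-4174 - \left(-1536 + Q{\left(15,39 \right)}\right)}{P + 539} = \frac{-4174 + \left(1536 - \left(-1 + 39\right)\right)}{-1437 + 539} = \frac{-4174 + \left(1536 - 38\right)}{-898} = \left(-4174 + \left(1536 - 38\right)\right) \left(- \frac{1}{898}\right) = \left(-4174 + 1498\right) \left(- \frac{1}{898}\right) = \left(-2676\right) \left(- \frac{1}{898}\right) = \frac{1338}{449}$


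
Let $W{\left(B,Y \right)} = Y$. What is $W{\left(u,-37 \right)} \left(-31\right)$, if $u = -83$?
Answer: $1147$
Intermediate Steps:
$W{\left(u,-37 \right)} \left(-31\right) = \left(-37\right) \left(-31\right) = 1147$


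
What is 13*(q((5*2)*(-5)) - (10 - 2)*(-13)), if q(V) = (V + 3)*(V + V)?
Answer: 62452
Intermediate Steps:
q(V) = 2*V*(3 + V) (q(V) = (3 + V)*(2*V) = 2*V*(3 + V))
13*(q((5*2)*(-5)) - (10 - 2)*(-13)) = 13*(2*((5*2)*(-5))*(3 + (5*2)*(-5)) - (10 - 2)*(-13)) = 13*(2*(10*(-5))*(3 + 10*(-5)) - 8*(-13)) = 13*(2*(-50)*(3 - 50) - 1*(-104)) = 13*(2*(-50)*(-47) + 104) = 13*(4700 + 104) = 13*4804 = 62452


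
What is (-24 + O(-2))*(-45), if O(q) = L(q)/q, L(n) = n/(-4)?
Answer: 4365/4 ≈ 1091.3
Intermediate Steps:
L(n) = -n/4 (L(n) = n*(-¼) = -n/4)
O(q) = -¼ (O(q) = (-q/4)/q = -¼)
(-24 + O(-2))*(-45) = (-24 - ¼)*(-45) = -97/4*(-45) = 4365/4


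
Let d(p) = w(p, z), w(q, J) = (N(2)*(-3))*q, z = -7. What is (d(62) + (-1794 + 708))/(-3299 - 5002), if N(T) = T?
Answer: 486/2767 ≈ 0.17564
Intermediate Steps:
w(q, J) = -6*q (w(q, J) = (2*(-3))*q = -6*q)
d(p) = -6*p
(d(62) + (-1794 + 708))/(-3299 - 5002) = (-6*62 + (-1794 + 708))/(-3299 - 5002) = (-372 - 1086)/(-8301) = -1458*(-1/8301) = 486/2767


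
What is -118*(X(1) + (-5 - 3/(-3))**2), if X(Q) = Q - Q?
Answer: -1888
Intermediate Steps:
X(Q) = 0
-118*(X(1) + (-5 - 3/(-3))**2) = -118*(0 + (-5 - 3/(-3))**2) = -118*(0 + (-5 - 3*(-1/3))**2) = -118*(0 + (-5 + 1)**2) = -118*(0 + (-4)**2) = -118*(0 + 16) = -118*16 = -1888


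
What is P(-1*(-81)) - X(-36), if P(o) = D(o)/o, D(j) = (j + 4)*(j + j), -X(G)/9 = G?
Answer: -154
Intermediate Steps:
X(G) = -9*G
D(j) = 2*j*(4 + j) (D(j) = (4 + j)*(2*j) = 2*j*(4 + j))
P(o) = 8 + 2*o (P(o) = (2*o*(4 + o))/o = 8 + 2*o)
P(-1*(-81)) - X(-36) = (8 + 2*(-1*(-81))) - (-9)*(-36) = (8 + 2*81) - 1*324 = (8 + 162) - 324 = 170 - 324 = -154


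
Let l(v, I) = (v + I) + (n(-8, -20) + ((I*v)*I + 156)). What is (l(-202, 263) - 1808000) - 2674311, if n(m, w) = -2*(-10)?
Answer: -18454212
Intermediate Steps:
n(m, w) = 20
l(v, I) = 176 + I + v + v*I² (l(v, I) = (v + I) + (20 + ((I*v)*I + 156)) = (I + v) + (20 + (v*I² + 156)) = (I + v) + (20 + (156 + v*I²)) = (I + v) + (176 + v*I²) = 176 + I + v + v*I²)
(l(-202, 263) - 1808000) - 2674311 = ((176 + 263 - 202 - 202*263²) - 1808000) - 2674311 = ((176 + 263 - 202 - 202*69169) - 1808000) - 2674311 = ((176 + 263 - 202 - 13972138) - 1808000) - 2674311 = (-13971901 - 1808000) - 2674311 = -15779901 - 2674311 = -18454212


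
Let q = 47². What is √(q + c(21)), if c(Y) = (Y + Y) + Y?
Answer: 4*√142 ≈ 47.666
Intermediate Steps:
c(Y) = 3*Y (c(Y) = 2*Y + Y = 3*Y)
q = 2209
√(q + c(21)) = √(2209 + 3*21) = √(2209 + 63) = √2272 = 4*√142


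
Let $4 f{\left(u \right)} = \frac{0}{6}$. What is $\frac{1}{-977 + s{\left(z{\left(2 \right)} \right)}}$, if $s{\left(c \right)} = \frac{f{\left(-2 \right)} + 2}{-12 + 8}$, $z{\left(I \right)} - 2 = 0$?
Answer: $- \frac{2}{1955} \approx -0.001023$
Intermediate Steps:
$f{\left(u \right)} = 0$ ($f{\left(u \right)} = \frac{0 \cdot \frac{1}{6}}{4} = \frac{1}{4} \cdot 0 = 0$)
$z{\left(I \right)} = 2$ ($z{\left(I \right)} = 2 + 0 = 2$)
$s{\left(c \right)} = - \frac{1}{2}$ ($s{\left(c \right)} = \frac{0 + 2}{-12 + 8} = \frac{2}{-4} = 2 \left(- \frac{1}{4}\right) = - \frac{1}{2}$)
$\frac{1}{-977 + s{\left(z{\left(2 \right)} \right)}} = \frac{1}{-977 - \frac{1}{2}} = \frac{1}{- \frac{1955}{2}} = - \frac{2}{1955}$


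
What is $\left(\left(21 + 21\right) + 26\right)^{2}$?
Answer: $4624$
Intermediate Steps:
$\left(\left(21 + 21\right) + 26\right)^{2} = \left(42 + 26\right)^{2} = 68^{2} = 4624$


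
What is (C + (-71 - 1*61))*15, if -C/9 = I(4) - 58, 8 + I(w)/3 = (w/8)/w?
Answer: 72315/8 ≈ 9039.4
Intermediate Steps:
I(w) = -189/8 (I(w) = -24 + 3*((w/8)/w) = -24 + 3*(1/8) = -24 + 3/8 = -189/8)
C = 5877/8 (C = -9*(-189/8 - 58) = -9*(-653/8) = 5877/8 ≈ 734.63)
(C + (-71 - 1*61))*15 = (5877/8 + (-71 - 1*61))*15 = (5877/8 + (-71 - 61))*15 = (5877/8 - 132)*15 = (4821/8)*15 = 72315/8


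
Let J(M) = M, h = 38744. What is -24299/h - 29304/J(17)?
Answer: -1135767259/658648 ≈ -1724.4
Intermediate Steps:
-24299/h - 29304/J(17) = -24299/38744 - 29304/17 = -1135767259/658648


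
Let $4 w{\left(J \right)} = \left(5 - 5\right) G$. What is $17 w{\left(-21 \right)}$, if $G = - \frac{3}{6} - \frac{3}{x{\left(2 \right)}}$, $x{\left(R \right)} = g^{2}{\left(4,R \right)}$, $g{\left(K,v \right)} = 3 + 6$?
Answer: $0$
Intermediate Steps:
$g{\left(K,v \right)} = 9$
$x{\left(R \right)} = 81$ ($x{\left(R \right)} = 9^{2} = 81$)
$G = - \frac{29}{54}$ ($G = - \frac{3}{6} - \frac{3}{81} = \left(-3\right) \frac{1}{6} - \frac{1}{27} = - \frac{1}{2} - \frac{1}{27} = - \frac{29}{54} \approx -0.53704$)
$w{\left(J \right)} = 0$ ($w{\left(J \right)} = \frac{\left(5 - 5\right) \left(- \frac{29}{54}\right)}{4} = \frac{0 \left(- \frac{29}{54}\right)}{4} = \frac{1}{4} \cdot 0 = 0$)
$17 w{\left(-21 \right)} = 17 \cdot 0 = 0$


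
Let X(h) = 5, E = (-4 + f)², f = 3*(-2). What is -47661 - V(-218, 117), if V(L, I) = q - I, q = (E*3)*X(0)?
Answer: -49044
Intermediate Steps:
f = -6
E = 100 (E = (-4 - 6)² = (-10)² = 100)
q = 1500 (q = (100*3)*5 = 300*5 = 1500)
V(L, I) = 1500 - I
-47661 - V(-218, 117) = -47661 - (1500 - 1*117) = -47661 - (1500 - 117) = -47661 - 1*1383 = -47661 - 1383 = -49044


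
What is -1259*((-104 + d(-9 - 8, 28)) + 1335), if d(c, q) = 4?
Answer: -1554865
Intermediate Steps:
-1259*((-104 + d(-9 - 8, 28)) + 1335) = -1259*((-104 + 4) + 1335) = -1259*(-100 + 1335) = -1259*1235 = -1554865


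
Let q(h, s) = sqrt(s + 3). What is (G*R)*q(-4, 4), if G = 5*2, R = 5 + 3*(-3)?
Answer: -40*sqrt(7) ≈ -105.83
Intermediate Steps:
q(h, s) = sqrt(3 + s)
R = -4 (R = 5 - 9 = -4)
G = 10
(G*R)*q(-4, 4) = (10*(-4))*sqrt(3 + 4) = -40*sqrt(7)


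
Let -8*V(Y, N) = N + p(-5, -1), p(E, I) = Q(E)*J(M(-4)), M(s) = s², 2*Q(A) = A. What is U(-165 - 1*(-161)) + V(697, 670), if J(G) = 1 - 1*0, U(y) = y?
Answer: -1399/16 ≈ -87.438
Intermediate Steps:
Q(A) = A/2
J(G) = 1 (J(G) = 1 + 0 = 1)
p(E, I) = E/2 (p(E, I) = (E/2)*1 = E/2)
V(Y, N) = 5/16 - N/8 (V(Y, N) = -(N + (½)*(-5))/8 = -(N - 5/2)/8 = -(-5/2 + N)/8 = 5/16 - N/8)
U(-165 - 1*(-161)) + V(697, 670) = (-165 - 1*(-161)) + (5/16 - ⅛*670) = (-165 + 161) + (5/16 - 335/4) = -4 - 1335/16 = -1399/16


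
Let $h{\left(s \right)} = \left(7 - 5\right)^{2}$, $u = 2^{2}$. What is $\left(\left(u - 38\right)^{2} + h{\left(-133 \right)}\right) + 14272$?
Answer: $15432$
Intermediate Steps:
$u = 4$
$h{\left(s \right)} = 4$ ($h{\left(s \right)} = 2^{2} = 4$)
$\left(\left(u - 38\right)^{2} + h{\left(-133 \right)}\right) + 14272 = \left(\left(4 - 38\right)^{2} + 4\right) + 14272 = \left(\left(-34\right)^{2} + 4\right) + 14272 = \left(1156 + 4\right) + 14272 = 1160 + 14272 = 15432$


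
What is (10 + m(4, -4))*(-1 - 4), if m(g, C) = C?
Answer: -30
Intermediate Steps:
(10 + m(4, -4))*(-1 - 4) = (10 - 4)*(-1 - 4) = 6*(-5) = -30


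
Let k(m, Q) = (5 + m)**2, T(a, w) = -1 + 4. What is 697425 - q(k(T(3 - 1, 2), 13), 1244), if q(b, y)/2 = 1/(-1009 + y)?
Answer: 163894873/235 ≈ 6.9743e+5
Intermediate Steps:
T(a, w) = 3
q(b, y) = 2/(-1009 + y)
697425 - q(k(T(3 - 1, 2), 13), 1244) = 697425 - 2/(-1009 + 1244) = 697425 - 2/235 = 163894873/235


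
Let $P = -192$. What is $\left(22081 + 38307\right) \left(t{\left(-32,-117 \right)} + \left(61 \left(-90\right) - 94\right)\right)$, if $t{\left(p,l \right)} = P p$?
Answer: $33817280$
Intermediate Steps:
$t{\left(p,l \right)} = - 192 p$
$\left(22081 + 38307\right) \left(t{\left(-32,-117 \right)} + \left(61 \left(-90\right) - 94\right)\right) = \left(22081 + 38307\right) \left(\left(-192\right) \left(-32\right) + \left(61 \left(-90\right) - 94\right)\right) = 60388 \left(6144 - 5584\right) = 60388 \cdot 560 = 33817280$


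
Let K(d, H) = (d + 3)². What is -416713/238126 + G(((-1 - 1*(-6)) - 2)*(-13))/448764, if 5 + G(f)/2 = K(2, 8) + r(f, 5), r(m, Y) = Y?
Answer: -23374235804/13357797033 ≈ -1.7499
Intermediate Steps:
K(d, H) = (3 + d)²
G(f) = 50 (G(f) = -10 + 2*((3 + 2)² + 5) = -10 + 2*(5² + 5) = -10 + 2*(25 + 5) = -10 + 2*30 = -10 + 60 = 50)
-416713/238126 + G(((-1 - 1*(-6)) - 2)*(-13))/448764 = -416713/238126 + 50/448764 = -416713*1/238126 + 50*(1/448764) = -416713/238126 + 25/224382 = -23374235804/13357797033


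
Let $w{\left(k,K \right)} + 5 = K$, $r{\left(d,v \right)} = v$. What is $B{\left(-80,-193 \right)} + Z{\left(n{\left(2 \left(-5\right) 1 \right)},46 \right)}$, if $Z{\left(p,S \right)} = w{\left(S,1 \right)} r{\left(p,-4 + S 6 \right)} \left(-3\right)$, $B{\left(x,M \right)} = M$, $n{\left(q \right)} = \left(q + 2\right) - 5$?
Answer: $3071$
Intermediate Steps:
$n{\left(q \right)} = -3 + q$ ($n{\left(q \right)} = \left(2 + q\right) - 5 = -3 + q$)
$w{\left(k,K \right)} = -5 + K$
$Z{\left(p,S \right)} = -48 + 72 S$ ($Z{\left(p,S \right)} = \left(-5 + 1\right) \left(-4 + S 6\right) \left(-3\right) = - 4 \left(-4 + 6 S\right) \left(-3\right) = \left(16 - 24 S\right) \left(-3\right) = -48 + 72 S$)
$B{\left(-80,-193 \right)} + Z{\left(n{\left(2 \left(-5\right) 1 \right)},46 \right)} = -193 + \left(-48 + 72 \cdot 46\right) = -193 + \left(-48 + 3312\right) = -193 + 3264 = 3071$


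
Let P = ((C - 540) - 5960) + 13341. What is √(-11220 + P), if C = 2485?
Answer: I*√1894 ≈ 43.52*I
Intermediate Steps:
P = 9326 (P = ((2485 - 540) - 5960) + 13341 = (1945 - 5960) + 13341 = -4015 + 13341 = 9326)
√(-11220 + P) = √(-11220 + 9326) = √(-1894) = I*√1894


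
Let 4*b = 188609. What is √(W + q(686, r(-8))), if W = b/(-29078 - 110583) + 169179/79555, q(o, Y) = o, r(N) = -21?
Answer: √339625615582243244122855/22221461710 ≈ 26.226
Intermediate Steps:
b = 188609/4 (b = (¼)*188609 = 188609/4 ≈ 47152.)
W = 79506044281/44442923420 (W = 188609/(4*(-29078 - 110583)) + 169179/79555 = (188609/4)/(-139661) + 169179*(1/79555) = (188609/4)*(-1/139661) + 169179/79555 = -188609/558644 + 169179/79555 = 79506044281/44442923420 ≈ 1.7889)
√(W + q(686, r(-8))) = √(79506044281/44442923420 + 686) = √(30567351510401/44442923420) = √339625615582243244122855/22221461710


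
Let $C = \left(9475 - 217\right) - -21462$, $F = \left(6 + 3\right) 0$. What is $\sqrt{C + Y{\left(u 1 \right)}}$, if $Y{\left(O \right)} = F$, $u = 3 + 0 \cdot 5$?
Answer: $32 \sqrt{30} \approx 175.27$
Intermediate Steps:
$u = 3$ ($u = 3 + 0 = 3$)
$F = 0$ ($F = 9 \cdot 0 = 0$)
$C = 30720$ ($C = \left(9475 - 217\right) + 21462 = 9258 + 21462 = 30720$)
$Y{\left(O \right)} = 0$
$\sqrt{C + Y{\left(u 1 \right)}} = \sqrt{30720 + 0} = \sqrt{30720} = 32 \sqrt{30}$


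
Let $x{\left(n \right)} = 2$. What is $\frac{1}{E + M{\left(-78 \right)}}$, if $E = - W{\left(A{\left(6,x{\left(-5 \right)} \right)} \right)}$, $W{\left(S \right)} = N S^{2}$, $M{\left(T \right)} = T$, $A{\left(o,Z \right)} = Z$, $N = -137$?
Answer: $\frac{1}{470} \approx 0.0021277$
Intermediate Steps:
$W{\left(S \right)} = - 137 S^{2}$
$E = 548$ ($E = - \left(-137\right) 2^{2} = - \left(-137\right) 4 = \left(-1\right) \left(-548\right) = 548$)
$\frac{1}{E + M{\left(-78 \right)}} = \frac{1}{548 - 78} = \frac{1}{470}$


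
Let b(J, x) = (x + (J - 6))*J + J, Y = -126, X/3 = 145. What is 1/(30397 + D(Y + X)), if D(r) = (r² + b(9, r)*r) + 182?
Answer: 1/996513 ≈ 1.0035e-6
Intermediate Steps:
X = 435 (X = 3*145 = 435)
b(J, x) = J + J*(-6 + J + x) (b(J, x) = (x + (-6 + J))*J + J = (-6 + J + x)*J + J = J*(-6 + J + x) + J = J + J*(-6 + J + x))
D(r) = 182 + r² + r*(36 + 9*r) (D(r) = (r² + (9*(-5 + 9 + r))*r) + 182 = (r² + (9*(4 + r))*r) + 182 = (r² + (36 + 9*r)*r) + 182 = (r² + r*(36 + 9*r)) + 182 = 182 + r² + r*(36 + 9*r))
1/(30397 + D(Y + X)) = 1/(30397 + (182 + 10*(-126 + 435)² + 36*(-126 + 435))) = 1/(30397 + (182 + 10*309² + 36*309)) = 1/(30397 + (182 + 10*95481 + 11124)) = 1/(30397 + (182 + 954810 + 11124)) = 1/(30397 + 966116) = 1/996513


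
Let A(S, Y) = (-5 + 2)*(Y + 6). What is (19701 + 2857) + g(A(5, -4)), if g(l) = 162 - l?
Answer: 22726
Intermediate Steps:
A(S, Y) = -18 - 3*Y (A(S, Y) = -3*(6 + Y) = -18 - 3*Y)
(19701 + 2857) + g(A(5, -4)) = (19701 + 2857) + (162 - (-18 - 3*(-4))) = 22558 + (162 - (-18 + 12)) = 22558 + (162 - 1*(-6)) = 22558 + (162 + 6) = 22558 + 168 = 22726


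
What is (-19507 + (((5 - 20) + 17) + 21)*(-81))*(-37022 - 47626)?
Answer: 1808927760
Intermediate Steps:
(-19507 + (((5 - 20) + 17) + 21)*(-81))*(-37022 - 47626) = (-19507 + ((-15 + 17) + 21)*(-81))*(-84648) = (-19507 + (2 + 21)*(-81))*(-84648) = (-19507 + 23*(-81))*(-84648) = (-19507 - 1863)*(-84648) = -21370*(-84648) = 1808927760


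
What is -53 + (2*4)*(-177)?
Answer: -1469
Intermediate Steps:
-53 + (2*4)*(-177) = -53 + 8*(-177) = -53 - 1416 = -1469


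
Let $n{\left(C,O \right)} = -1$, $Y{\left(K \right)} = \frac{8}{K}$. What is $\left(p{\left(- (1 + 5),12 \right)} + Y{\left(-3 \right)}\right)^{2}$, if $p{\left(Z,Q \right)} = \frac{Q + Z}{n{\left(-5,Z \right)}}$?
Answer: $\frac{676}{9} \approx 75.111$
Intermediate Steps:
$p{\left(Z,Q \right)} = - Q - Z$ ($p{\left(Z,Q \right)} = \frac{Q + Z}{-1} = \left(Q + Z\right) \left(-1\right) = - Q - Z$)
$\left(p{\left(- (1 + 5),12 \right)} + Y{\left(-3 \right)}\right)^{2} = \left(\left(\left(-1\right) 12 - - (1 + 5)\right) + \frac{8}{-3}\right)^{2} = \left(\left(-12 - \left(-1\right) 6\right) + 8 \left(- \frac{1}{3}\right)\right)^{2} = \left(\left(-12 - -6\right) - \frac{8}{3}\right)^{2} = \left(\left(-12 + 6\right) - \frac{8}{3}\right)^{2} = \left(-6 - \frac{8}{3}\right)^{2} = \left(- \frac{26}{3}\right)^{2} = \frac{676}{9}$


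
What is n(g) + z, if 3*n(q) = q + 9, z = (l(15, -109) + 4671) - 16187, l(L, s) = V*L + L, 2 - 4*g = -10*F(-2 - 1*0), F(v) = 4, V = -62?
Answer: -24849/2 ≈ -12425.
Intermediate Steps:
g = 21/2 (g = ½ - (-5)*4/2 = ½ - ¼*(-40) = ½ + 10 = 21/2 ≈ 10.500)
l(L, s) = -61*L (l(L, s) = -62*L + L = -61*L)
z = -12431 (z = (-61*15 + 4671) - 16187 = (-915 + 4671) - 16187 = 3756 - 16187 = -12431)
n(q) = 3 + q/3 (n(q) = (q + 9)/3 = (9 + q)/3 = 3 + q/3)
n(g) + z = (3 + (⅓)*(21/2)) - 12431 = (3 + 7/2) - 12431 = 13/2 - 12431 = -24849/2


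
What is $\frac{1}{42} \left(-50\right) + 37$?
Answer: $\frac{752}{21} \approx 35.81$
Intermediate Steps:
$\frac{1}{42} \left(-50\right) + 37 = - \frac{25}{21} + 37 = \frac{752}{21}$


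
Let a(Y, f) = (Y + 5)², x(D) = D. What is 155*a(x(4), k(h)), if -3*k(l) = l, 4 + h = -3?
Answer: 12555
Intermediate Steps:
h = -7 (h = -4 - 3 = -7)
k(l) = -l/3
a(Y, f) = (5 + Y)²
155*a(x(4), k(h)) = 155*(5 + 4)² = 155*9² = 155*81 = 12555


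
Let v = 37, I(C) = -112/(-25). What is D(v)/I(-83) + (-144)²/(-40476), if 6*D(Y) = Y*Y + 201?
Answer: 65614517/1133328 ≈ 57.895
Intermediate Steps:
I(C) = 112/25 (I(C) = -112*(-1/25) = 112/25)
D(Y) = 67/2 + Y²/6 (D(Y) = (Y*Y + 201)/6 = (Y² + 201)/6 = (201 + Y²)/6 = 67/2 + Y²/6)
D(v)/I(-83) + (-144)²/(-40476) = (67/2 + (⅙)*37²)/(112/25) + (-144)²/(-40476) = (67/2 + (⅙)*1369)*(25/112) + 20736*(-1/40476) = (67/2 + 1369/6)*(25/112) - 1728/3373 = (785/3)*(25/112) - 1728/3373 = 19625/336 - 1728/3373 = 65614517/1133328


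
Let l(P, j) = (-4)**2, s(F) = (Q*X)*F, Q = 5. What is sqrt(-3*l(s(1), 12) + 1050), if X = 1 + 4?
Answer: sqrt(1002) ≈ 31.654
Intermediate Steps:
X = 5
s(F) = 25*F (s(F) = (5*5)*F = 25*F)
l(P, j) = 16
sqrt(-3*l(s(1), 12) + 1050) = sqrt(-3*16 + 1050) = sqrt(-48 + 1050) = sqrt(1002)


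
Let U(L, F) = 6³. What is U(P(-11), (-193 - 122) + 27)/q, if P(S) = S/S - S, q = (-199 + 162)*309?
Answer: -72/3811 ≈ -0.018893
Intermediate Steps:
q = -11433 (q = -37*309 = -11433)
P(S) = 1 - S
U(L, F) = 216
U(P(-11), (-193 - 122) + 27)/q = 216/(-11433) = 216*(-1/11433) = -72/3811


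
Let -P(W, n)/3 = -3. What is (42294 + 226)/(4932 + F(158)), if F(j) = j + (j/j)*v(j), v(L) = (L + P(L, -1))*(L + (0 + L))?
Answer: 21260/28931 ≈ 0.73485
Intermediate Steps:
P(W, n) = 9 (P(W, n) = -3*(-3) = 9)
v(L) = 2*L*(9 + L) (v(L) = (L + 9)*(L + (0 + L)) = (9 + L)*(L + L) = (9 + L)*(2*L) = 2*L*(9 + L))
F(j) = j + 2*j*(9 + j) (F(j) = j + (j/j)*(2*j*(9 + j)) = j + 1*(2*j*(9 + j)) = j + 2*j*(9 + j))
(42294 + 226)/(4932 + F(158)) = (42294 + 226)/(4932 + 158*(19 + 2*158)) = 42520/(4932 + 158*(19 + 316)) = 42520/(4932 + 158*335) = 42520/(4932 + 52930) = 42520/57862 = 42520*(1/57862) = 21260/28931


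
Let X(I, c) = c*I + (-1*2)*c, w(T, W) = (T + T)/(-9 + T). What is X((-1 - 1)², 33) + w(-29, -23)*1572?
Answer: 46842/19 ≈ 2465.4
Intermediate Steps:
w(T, W) = 2*T/(-9 + T) (w(T, W) = (2*T)/(-9 + T) = 2*T/(-9 + T))
X(I, c) = -2*c + I*c (X(I, c) = I*c - 2*c = -2*c + I*c)
X((-1 - 1)², 33) + w(-29, -23)*1572 = 33*(-2 + (-1 - 1)²) + (2*(-29)/(-9 - 29))*1572 = 33*(-2 + (-2)²) + (2*(-29)/(-38))*1572 = 33*(-2 + 4) + (2*(-29)*(-1/38))*1572 = 33*2 + (29/19)*1572 = 66 + 45588/19 = 46842/19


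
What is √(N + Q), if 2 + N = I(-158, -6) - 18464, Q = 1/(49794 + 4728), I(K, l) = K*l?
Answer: I*√5786095120910/18174 ≈ 132.36*I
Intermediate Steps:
Q = 1/54522 ≈ 1.8341e-5
N = -17518 (N = -2 + (-158*(-6) - 18464) = -2 + (948 - 18464) = -2 - 17516 = -17518)
√(N + Q) = √(-17518 + 1/54522) = √(-955116395/54522) = I*√5786095120910/18174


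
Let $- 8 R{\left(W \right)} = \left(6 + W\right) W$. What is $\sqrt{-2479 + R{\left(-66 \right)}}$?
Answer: $i \sqrt{2974} \approx 54.534 i$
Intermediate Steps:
$R{\left(W \right)} = - \frac{W \left(6 + W\right)}{8}$ ($R{\left(W \right)} = - \frac{\left(6 + W\right) W}{8} = - \frac{W \left(6 + W\right)}{8}$)
$\sqrt{-2479 + R{\left(-66 \right)}} = \sqrt{-2479 - - \frac{33 \left(6 - 66\right)}{4}} = \sqrt{-2479 - \left(- \frac{33}{4}\right) \left(-60\right)} = \sqrt{-2479 - 495} = \sqrt{-2974} = i \sqrt{2974}$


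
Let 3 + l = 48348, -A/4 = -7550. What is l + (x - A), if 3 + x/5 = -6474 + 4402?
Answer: 7770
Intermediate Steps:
A = 30200 (A = -4*(-7550) = 30200)
l = 48345 (l = -3 + 48348 = 48345)
x = -10375 (x = -15 + 5*(-6474 + 4402) = -15 + 5*(-2072) = -15 - 10360 = -10375)
l + (x - A) = 48345 + (-10375 - 1*30200) = 48345 + (-10375 - 30200) = 48345 - 40575 = 7770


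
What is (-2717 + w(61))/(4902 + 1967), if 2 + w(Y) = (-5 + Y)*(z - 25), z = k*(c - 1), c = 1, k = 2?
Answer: -4119/6869 ≈ -0.59965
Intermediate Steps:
z = 0 (z = 2*(1 - 1) = 2*0 = 0)
w(Y) = 123 - 25*Y (w(Y) = -2 + (-5 + Y)*(0 - 25) = -2 + (-5 + Y)*(-25) = -2 + (125 - 25*Y) = 123 - 25*Y)
(-2717 + w(61))/(4902 + 1967) = (-2717 + (123 - 25*61))/(4902 + 1967) = (-2717 + (123 - 1525))/6869 = (-2717 - 1402)*(1/6869) = -4119*1/6869 = -4119/6869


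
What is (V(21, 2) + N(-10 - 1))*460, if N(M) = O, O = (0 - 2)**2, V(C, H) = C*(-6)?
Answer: -56120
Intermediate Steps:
V(C, H) = -6*C
O = 4 (O = (-2)**2 = 4)
N(M) = 4
(V(21, 2) + N(-10 - 1))*460 = (-6*21 + 4)*460 = (-126 + 4)*460 = -122*460 = -56120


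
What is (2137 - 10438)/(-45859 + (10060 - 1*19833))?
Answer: 2767/18544 ≈ 0.14921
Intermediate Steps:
(2137 - 10438)/(-45859 + (10060 - 1*19833)) = -8301/(-45859 + (10060 - 19833)) = -8301/(-45859 - 9773) = -8301/(-55632) = -8301*(-1/55632) = 2767/18544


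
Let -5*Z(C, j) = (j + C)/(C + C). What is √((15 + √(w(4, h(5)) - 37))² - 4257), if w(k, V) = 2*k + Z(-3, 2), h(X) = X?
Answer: √(-3654930 + 900*I*√26130)/30 ≈ 1.268 + 63.739*I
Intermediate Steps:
Z(C, j) = -(C + j)/(10*C) (Z(C, j) = -(j + C)/(5*(C + C)) = -(C + j)/(5*(2*C)) = -(C + j)*1/(2*C)/5 = -(C + j)/(10*C))
w(k, V) = -1/30 + 2*k (w(k, V) = 2*k + (⅒)*(-1*(-3) - 1*2)/(-3) = 2*k + (⅒)*(-⅓)*(3 - 2) = 2*k + (⅒)*(-⅓)*1 = 2*k - 1/30 = -1/30 + 2*k)
√((15 + √(w(4, h(5)) - 37))² - 4257) = √((15 + √((-1/30 + 2*4) - 37))² - 4257) = √((15 + √((-1/30 + 8) - 37))² - 4257) = √((15 + √(239/30 - 37))² - 4257) = √((15 + √(-871/30))² - 4257) = √((15 + I*√26130/30)² - 4257) = √(-4257 + (15 + I*√26130/30)²)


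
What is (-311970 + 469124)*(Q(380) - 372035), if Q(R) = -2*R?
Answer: -58586225430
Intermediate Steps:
(-311970 + 469124)*(Q(380) - 372035) = (-311970 + 469124)*(-2*380 - 372035) = 157154*(-760 - 372035) = 157154*(-372795) = -58586225430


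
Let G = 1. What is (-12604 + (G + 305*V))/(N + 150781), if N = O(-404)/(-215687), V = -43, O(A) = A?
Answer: -5547038266/32521501951 ≈ -0.17057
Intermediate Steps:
N = 404/215687 (N = -404/(-215687) = -404*(-1/215687) = 404/215687 ≈ 0.0018731)
(-12604 + (G + 305*V))/(N + 150781) = (-12604 + (1 + 305*(-43)))/(404/215687 + 150781) = (-12604 + (1 - 13115))/(32521501951/215687) = (-12604 - 13114)*(215687/32521501951) = -25718*215687/32521501951 = -5547038266/32521501951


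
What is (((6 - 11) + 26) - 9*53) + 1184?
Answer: 728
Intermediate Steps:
(((6 - 11) + 26) - 9*53) + 1184 = ((-5 + 26) - 477) + 1184 = (21 - 477) + 1184 = -456 + 1184 = 728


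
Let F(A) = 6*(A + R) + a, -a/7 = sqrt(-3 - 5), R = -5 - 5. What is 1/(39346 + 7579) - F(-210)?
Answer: 61941001/46925 + 14*I*sqrt(2) ≈ 1320.0 + 19.799*I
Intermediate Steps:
R = -10
a = -14*I*sqrt(2) (a = -7*sqrt(-3 - 5) = -14*I*sqrt(2) ≈ -19.799*I)
F(A) = -60 + 6*A - 14*I*sqrt(2) (F(A) = 6*(A - 10) - 14*I*sqrt(2) = 6*(-10 + A) - 14*I*sqrt(2) = (-60 + 6*A) - 14*I*sqrt(2) = -60 + 6*A - 14*I*sqrt(2))
1/(39346 + 7579) - F(-210) = 1/(39346 + 7579) - (-60 + 6*(-210) - 14*I*sqrt(2)) = 1/46925 - (-60 - 1260 - 14*I*sqrt(2)) = 1/46925 - (-1320 - 14*I*sqrt(2)) = 1/46925 + (1320 + 14*I*sqrt(2)) = 61941001/46925 + 14*I*sqrt(2)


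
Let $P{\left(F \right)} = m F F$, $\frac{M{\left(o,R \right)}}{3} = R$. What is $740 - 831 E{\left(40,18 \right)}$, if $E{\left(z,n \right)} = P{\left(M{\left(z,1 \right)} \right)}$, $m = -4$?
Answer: $30656$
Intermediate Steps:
$M{\left(o,R \right)} = 3 R$
$P{\left(F \right)} = - 4 F^{2}$ ($P{\left(F \right)} = - 4 F F = - 4 F^{2}$)
$E{\left(z,n \right)} = -36$ ($E{\left(z,n \right)} = - 4 \left(3 \cdot 1\right)^{2} = - 4 \cdot 3^{2} = \left(-4\right) 9 = -36$)
$740 - 831 E{\left(40,18 \right)} = 740 - -29916 = 740 + 29916 = 30656$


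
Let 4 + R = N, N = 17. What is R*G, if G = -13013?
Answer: -169169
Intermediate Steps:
R = 13 (R = -4 + 17 = 13)
R*G = 13*(-13013) = -169169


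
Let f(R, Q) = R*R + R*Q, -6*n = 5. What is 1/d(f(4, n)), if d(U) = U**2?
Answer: 9/1444 ≈ 0.0062327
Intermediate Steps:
n = -5/6 (n = -1/6*5 = -5/6 ≈ -0.83333)
f(R, Q) = R**2 + Q*R
1/d(f(4, n)) = 1/((4*(-5/6 + 4))**2) = 1/((4*(19/6))**2) = 1/((38/3)**2) = 1/(1444/9) = 9/1444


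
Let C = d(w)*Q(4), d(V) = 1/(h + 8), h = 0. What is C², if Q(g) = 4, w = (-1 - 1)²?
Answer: ¼ ≈ 0.25000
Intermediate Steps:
w = 4 (w = (-2)² = 4)
d(V) = ⅛ (d(V) = 1/(0 + 8) = 1/8 = ⅛)
C = ½ (C = (⅛)*4 = ½ ≈ 0.50000)
C² = (½)² = ¼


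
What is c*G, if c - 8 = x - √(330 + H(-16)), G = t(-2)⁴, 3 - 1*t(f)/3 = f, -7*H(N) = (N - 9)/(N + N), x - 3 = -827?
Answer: -41310000 - 50625*√1034530/56 ≈ -4.2230e+7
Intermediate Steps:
x = -824 (x = 3 - 827 = -824)
H(N) = -(-9 + N)/(14*N) (H(N) = -(N - 9)/(7*(N + N)) = -(-9 + N)/(7*(2*N)) = -(-9 + N)*1/(2*N)/7 = -(-9 + N)/(14*N))
t(f) = 9 - 3*f
G = 50625 (G = (9 - 3*(-2))⁴ = (9 + 6)⁴ = 15⁴ = 50625)
c = -816 - √1034530/56 (c = 8 + (-824 - √(330 + (1/14)*(9 - 1*(-16))/(-16))) = 8 + (-824 - √(330 + (1/14)*(-1/16)*(9 + 16))) = 8 + (-824 - √(330 + (1/14)*(-1/16)*25)) = 8 + (-824 - √(330 - 25/224)) = 8 + (-824 - √(73895/224)) = 8 + (-824 - √1034530/56) = -816 - √1034530/56 ≈ -834.16)
c*G = (-816 - √1034530/56)*50625 = -41310000 - 50625*√1034530/56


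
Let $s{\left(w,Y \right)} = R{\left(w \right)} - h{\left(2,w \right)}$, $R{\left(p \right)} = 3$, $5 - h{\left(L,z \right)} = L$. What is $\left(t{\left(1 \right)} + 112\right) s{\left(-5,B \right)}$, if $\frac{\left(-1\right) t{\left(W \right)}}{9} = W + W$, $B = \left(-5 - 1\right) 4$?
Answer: $0$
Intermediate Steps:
$h{\left(L,z \right)} = 5 - L$
$B = -24$ ($B = \left(-6\right) 4 = -24$)
$t{\left(W \right)} = - 18 W$ ($t{\left(W \right)} = - 9 \left(W + W\right) = - 9 \cdot 2 W = - 18 W$)
$s{\left(w,Y \right)} = 0$ ($s{\left(w,Y \right)} = 3 - \left(5 - 2\right) = 3 - 3 = 0$)
$\left(t{\left(1 \right)} + 112\right) s{\left(-5,B \right)} = \left(\left(-18\right) 1 + 112\right) 0 = \left(-18 + 112\right) 0 = 94 \cdot 0 = 0$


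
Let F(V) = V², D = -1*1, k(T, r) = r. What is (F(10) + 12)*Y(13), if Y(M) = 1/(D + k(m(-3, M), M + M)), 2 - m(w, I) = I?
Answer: 112/25 ≈ 4.4800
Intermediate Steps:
m(w, I) = 2 - I
D = -1
Y(M) = 1/(-1 + 2*M) (Y(M) = 1/(-1 + (M + M)) = 1/(-1 + 2*M))
(F(10) + 12)*Y(13) = (10² + 12)/(-1 + 2*13) = (100 + 12)/(-1 + 26) = 112/25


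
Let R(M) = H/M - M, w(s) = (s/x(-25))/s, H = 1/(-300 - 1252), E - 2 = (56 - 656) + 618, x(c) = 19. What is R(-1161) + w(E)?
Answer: 39749296339/34235568 ≈ 1161.1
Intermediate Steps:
E = 20 (E = 2 + ((56 - 656) + 618) = 2 + (-600 + 618) = 2 + 18 = 20)
H = -1/1552 (H = 1/(-1552) = -1/1552 ≈ -0.00064433)
w(s) = 1/19 (w(s) = (s/19)/s = 1/19)
R(M) = -M - 1/(1552*M) (R(M) = -1/(1552*M) - M = -M - 1/(1552*M))
R(-1161) + w(E) = (-1*(-1161) - 1/1552/(-1161)) + 1/19 = (1161 - 1/1552*(-1/1161)) + 1/19 = (1161 + 1/1801872) + 1/19 = 2091973393/1801872 + 1/19 = 39749296339/34235568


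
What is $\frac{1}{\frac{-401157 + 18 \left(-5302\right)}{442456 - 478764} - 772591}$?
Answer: $- \frac{36308}{28050737435} \approx -1.2944 \cdot 10^{-6}$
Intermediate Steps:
$\frac{1}{\frac{-401157 + 18 \left(-5302\right)}{442456 - 478764} - 772591} = \frac{1}{\frac{-401157 - 95436}{-36308} - 772591} = \frac{1}{\left(-496593\right) \left(- \frac{1}{36308}\right) - 772591} = \frac{1}{\frac{496593}{36308} - 772591} = \frac{1}{- \frac{28050737435}{36308}} = - \frac{36308}{28050737435}$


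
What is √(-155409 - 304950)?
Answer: 3*I*√51151 ≈ 678.5*I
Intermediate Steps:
√(-155409 - 304950) = √(-460359) = 3*I*√51151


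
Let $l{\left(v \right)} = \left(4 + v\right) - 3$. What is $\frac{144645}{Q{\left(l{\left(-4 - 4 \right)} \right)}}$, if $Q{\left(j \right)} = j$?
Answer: $- \frac{144645}{7} \approx -20664.0$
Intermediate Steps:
$l{\left(v \right)} = 1 + v$
$\frac{144645}{Q{\left(l{\left(-4 - 4 \right)} \right)}} = \frac{144645}{1 - 8} = \frac{144645}{-7} = 144645 \left(- \frac{1}{7}\right) = - \frac{144645}{7}$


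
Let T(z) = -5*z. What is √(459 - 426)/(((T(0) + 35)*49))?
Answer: √33/1715 ≈ 0.0033496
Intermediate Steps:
√(459 - 426)/(((T(0) + 35)*49)) = √(459 - 426)/(((-5*0 + 35)*49)) = √33/(((0 + 35)*49)) = √33/((35*49)) = √33/1715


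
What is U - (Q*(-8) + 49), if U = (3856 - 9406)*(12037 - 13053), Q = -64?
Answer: 5638239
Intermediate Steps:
U = 5638800 (U = -5550*(-1016) = 5638800)
U - (Q*(-8) + 49) = 5638800 - (-64*(-8) + 49) = 5638800 - (512 + 49) = 5638800 - 1*561 = 5638800 - 561 = 5638239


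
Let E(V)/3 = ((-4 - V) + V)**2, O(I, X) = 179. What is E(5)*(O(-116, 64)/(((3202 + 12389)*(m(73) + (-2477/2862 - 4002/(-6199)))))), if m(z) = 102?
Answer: 50811764832/9384408313369 ≈ 0.0054145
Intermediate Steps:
E(V) = 48 (E(V) = 3*((-4 - V) + V)**2 = 3*(-4)**2 = 3*16 = 48)
E(5)*(O(-116, 64)/(((3202 + 12389)*(m(73) + (-2477/2862 - 4002/(-6199)))))) = 48*(179/(((3202 + 12389)*(102 + (-2477/2862 - 4002/(-6199)))))) = 48*(179/((15591*(102 + (-2477*1/2862 - 4002*(-1/6199)))))) = 48*(179/((15591*(102 + (-2477/2862 + 4002/6199))))) = 48*(179/((15591*(102 - 3901199/17741538)))) = 48*(179/((15591*(1805735677/17741538)))) = 48*(179/(9384408313369/5913846)) = 48*(179*(5913846/9384408313369)) = 48*(1058578434/9384408313369) = 50811764832/9384408313369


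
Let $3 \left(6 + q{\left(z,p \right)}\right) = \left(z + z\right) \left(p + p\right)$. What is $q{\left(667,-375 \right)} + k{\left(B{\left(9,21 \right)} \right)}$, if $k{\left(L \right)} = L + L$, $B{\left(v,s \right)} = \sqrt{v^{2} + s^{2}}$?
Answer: $-333506 + 6 \sqrt{58} \approx -3.3346 \cdot 10^{5}$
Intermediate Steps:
$q{\left(z,p \right)} = -6 + \frac{4 p z}{3}$ ($q{\left(z,p \right)} = -6 + \frac{\left(z + z\right) \left(p + p\right)}{3} = -6 + \frac{2 z 2 p}{3} = -6 + \frac{4 p z}{3}$)
$B{\left(v,s \right)} = \sqrt{s^{2} + v^{2}}$
$k{\left(L \right)} = 2 L$
$q{\left(667,-375 \right)} + k{\left(B{\left(9,21 \right)} \right)} = \left(-6 + \frac{4}{3} \left(-375\right) 667\right) + 2 \sqrt{21^{2} + 9^{2}} = \left(-6 - 333500\right) + 2 \sqrt{441 + 81} = -333506 + 2 \sqrt{522} = -333506 + 2 \cdot 3 \sqrt{58} = -333506 + 6 \sqrt{58}$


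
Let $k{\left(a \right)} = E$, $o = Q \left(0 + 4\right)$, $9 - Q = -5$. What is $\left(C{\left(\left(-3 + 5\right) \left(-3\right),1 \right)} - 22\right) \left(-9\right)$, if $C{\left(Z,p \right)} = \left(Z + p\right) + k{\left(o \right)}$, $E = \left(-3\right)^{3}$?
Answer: $486$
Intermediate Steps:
$Q = 14$ ($Q = 9 - -5 = 9 + 5 = 14$)
$o = 56$ ($o = 14 \left(0 + 4\right) = 14 \cdot 4 = 56$)
$E = -27$
$k{\left(a \right)} = -27$
$C{\left(Z,p \right)} = -27 + Z + p$ ($C{\left(Z,p \right)} = \left(Z + p\right) - 27 = -27 + Z + p$)
$\left(C{\left(\left(-3 + 5\right) \left(-3\right),1 \right)} - 22\right) \left(-9\right) = \left(\left(-27 + \left(-3 + 5\right) \left(-3\right) + 1\right) - 22\right) \left(-9\right) = \left(\left(-27 + 2 \left(-3\right) + 1\right) - 22\right) \left(-9\right) = \left(\left(-27 - 6 + 1\right) - 22\right) \left(-9\right) = \left(-32 - 22\right) \left(-9\right) = \left(-54\right) \left(-9\right) = 486$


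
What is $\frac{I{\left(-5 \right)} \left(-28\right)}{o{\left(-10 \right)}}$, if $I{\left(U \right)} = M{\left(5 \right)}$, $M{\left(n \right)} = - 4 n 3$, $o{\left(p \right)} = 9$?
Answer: $\frac{560}{3} \approx 186.67$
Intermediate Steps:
$M{\left(n \right)} = - 12 n$
$I{\left(U \right)} = -60$ ($I{\left(U \right)} = \left(-12\right) 5 = -60$)
$\frac{I{\left(-5 \right)} \left(-28\right)}{o{\left(-10 \right)}} = \frac{\left(-60\right) \left(-28\right)}{9} = 1680 \cdot \frac{1}{9} = \frac{560}{3}$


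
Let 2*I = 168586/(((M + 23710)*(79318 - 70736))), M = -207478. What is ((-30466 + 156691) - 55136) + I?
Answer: 112114246842571/1577096976 ≈ 71089.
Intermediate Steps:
I = -84293/1577096976 (I = (168586/(((-207478 + 23710)*(79318 - 70736))))/2 = (168586/((-183768*8582)))/2 = (168586/(-1577096976))/2 = (168586*(-1/1577096976))/2 = (½)*(-84293/788548488) = -84293/1577096976 ≈ -5.3448e-5)
((-30466 + 156691) - 55136) + I = ((-30466 + 156691) - 55136) - 84293/1577096976 = (126225 - 55136) - 84293/1577096976 = 71089 - 84293/1577096976 = 112114246842571/1577096976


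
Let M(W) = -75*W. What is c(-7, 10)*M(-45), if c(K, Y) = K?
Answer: -23625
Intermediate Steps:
c(-7, 10)*M(-45) = -(-525)*(-45) = -7*3375 = -23625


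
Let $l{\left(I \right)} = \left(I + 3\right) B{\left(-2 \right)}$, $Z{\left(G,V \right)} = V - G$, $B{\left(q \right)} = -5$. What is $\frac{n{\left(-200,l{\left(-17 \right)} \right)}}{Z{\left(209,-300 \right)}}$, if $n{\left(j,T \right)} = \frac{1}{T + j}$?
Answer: $\frac{1}{66170} \approx 1.5113 \cdot 10^{-5}$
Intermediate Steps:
$l{\left(I \right)} = -15 - 5 I$ ($l{\left(I \right)} = \left(I + 3\right) \left(-5\right) = \left(3 + I\right) \left(-5\right) = -15 - 5 I$)
$\frac{n{\left(-200,l{\left(-17 \right)} \right)}}{Z{\left(209,-300 \right)}} = \frac{1}{\left(\left(-15 - -85\right) - 200\right) \left(-300 - 209\right)} = \frac{1}{\left(\left(-15 + 85\right) - 200\right) \left(-300 - 209\right)} = \frac{1}{\left(70 - 200\right) \left(-509\right)} = \frac{1}{-130} \left(- \frac{1}{509}\right) = \left(- \frac{1}{130}\right) \left(- \frac{1}{509}\right) = \frac{1}{66170}$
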